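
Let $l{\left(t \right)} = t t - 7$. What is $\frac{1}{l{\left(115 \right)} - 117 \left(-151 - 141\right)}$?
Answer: $\frac{1}{47382} \approx 2.1105 \cdot 10^{-5}$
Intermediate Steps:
$l{\left(t \right)} = -7 + t^{2}$ ($l{\left(t \right)} = t^{2} - 7 = -7 + t^{2}$)
$\frac{1}{l{\left(115 \right)} - 117 \left(-151 - 141\right)} = \frac{1}{\left(-7 + 115^{2}\right) - 117 \left(-151 - 141\right)} = \frac{1}{\left(-7 + 13225\right) - -34164} = \frac{1}{13218 + 34164} = \frac{1}{47382}$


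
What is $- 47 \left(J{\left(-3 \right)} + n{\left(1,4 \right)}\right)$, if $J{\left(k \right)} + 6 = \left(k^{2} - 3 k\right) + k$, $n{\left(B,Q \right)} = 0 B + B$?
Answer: $-470$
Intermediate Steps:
$n{\left(B,Q \right)} = B$ ($n{\left(B,Q \right)} = 0 + B = B$)
$J{\left(k \right)} = -6 + k^{2} - 2 k$ ($J{\left(k \right)} = -6 + \left(\left(k^{2} - 3 k\right) + k\right) = -6 + \left(k^{2} - 2 k\right) = -6 + k^{2} - 2 k$)
$- 47 \left(J{\left(-3 \right)} + n{\left(1,4 \right)}\right) = - 47 \left(\left(-6 + \left(-3\right)^{2} - -6\right) + 1\right) = - 47 \left(\left(-6 + 9 + 6\right) + 1\right) = - 47 \left(9 + 1\right) = \left(-47\right) 10 = -470$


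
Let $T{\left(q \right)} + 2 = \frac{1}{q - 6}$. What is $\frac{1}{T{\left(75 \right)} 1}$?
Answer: $- \frac{69}{137} \approx -0.50365$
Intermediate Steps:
$T{\left(q \right)} = -2 + \frac{1}{-6 + q}$ ($T{\left(q \right)} = -2 + \frac{1}{q - 6} = -2 + \frac{1}{-6 + q}$)
$\frac{1}{T{\left(75 \right)} 1} = \frac{1}{\frac{13 - 150}{-6 + 75} \cdot 1} = \frac{1}{\frac{13 - 150}{69} \cdot 1} = \frac{1}{\frac{1}{69} \left(-137\right) 1} = \frac{1}{\left(- \frac{137}{69}\right) 1} = \frac{1}{- \frac{137}{69}} = - \frac{69}{137}$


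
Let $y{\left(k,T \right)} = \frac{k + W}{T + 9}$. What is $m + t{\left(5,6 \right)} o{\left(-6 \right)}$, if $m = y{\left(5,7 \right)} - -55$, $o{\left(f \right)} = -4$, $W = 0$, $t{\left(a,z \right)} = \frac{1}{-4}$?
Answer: $\frac{901}{16} \approx 56.313$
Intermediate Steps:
$t{\left(a,z \right)} = - \frac{1}{4}$
$y{\left(k,T \right)} = \frac{k}{9 + T}$ ($y{\left(k,T \right)} = \frac{k + 0}{T + 9} = \frac{k}{9 + T}$)
$m = \frac{885}{16}$ ($m = \frac{5}{9 + 7} - -55 = \frac{5}{16} + 55 = \frac{885}{16} \approx 55.313$)
$m + t{\left(5,6 \right)} o{\left(-6 \right)} = \frac{885}{16} - -1 = \frac{885}{16} + 1 = \frac{901}{16}$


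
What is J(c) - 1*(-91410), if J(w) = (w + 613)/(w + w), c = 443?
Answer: 40495158/443 ≈ 91411.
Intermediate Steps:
J(w) = (613 + w)/(2*w) (J(w) = (613 + w)/((2*w)) = (613 + w)*(1/(2*w)) = (613 + w)/(2*w))
J(c) - 1*(-91410) = (½)*(613 + 443)/443 - 1*(-91410) = (½)*(1/443)*1056 + 91410 = 528/443 + 91410 = 40495158/443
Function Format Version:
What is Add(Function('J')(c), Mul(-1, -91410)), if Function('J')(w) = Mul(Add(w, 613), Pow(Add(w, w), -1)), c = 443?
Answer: Rational(40495158, 443) ≈ 91411.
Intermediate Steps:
Function('J')(w) = Mul(Rational(1, 2), Pow(w, -1), Add(613, w)) (Function('J')(w) = Mul(Add(613, w), Pow(Mul(2, w), -1)) = Mul(Add(613, w), Mul(Rational(1, 2), Pow(w, -1))) = Mul(Rational(1, 2), Pow(w, -1), Add(613, w)))
Add(Function('J')(c), Mul(-1, -91410)) = Add(Mul(Rational(1, 2), Pow(443, -1), Add(613, 443)), Mul(-1, -91410)) = Add(Mul(Rational(1, 2), Rational(1, 443), 1056), 91410) = Add(Rational(528, 443), 91410) = Rational(40495158, 443)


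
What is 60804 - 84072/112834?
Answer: 3430337232/56417 ≈ 60803.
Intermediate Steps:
60804 - 84072/112834 = 60804 - 1*42036/56417 = 60804 - 42036/56417 = 3430337232/56417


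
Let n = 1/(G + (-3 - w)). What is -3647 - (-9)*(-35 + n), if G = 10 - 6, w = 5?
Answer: -15857/4 ≈ -3964.3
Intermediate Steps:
G = 4
n = -¼ (n = 1/(4 + (-3 - 1*5)) = 1/(4 + (-3 - 5)) = 1/(4 - 8) = 1/(-4) = -¼ ≈ -0.25000)
-3647 - (-9)*(-35 + n) = -3647 - (-9)*(-35 - ¼) = -3647 - (-9)*(-141)/4 = -3647 - 1*1269/4 = -3647 - 1269/4 = -15857/4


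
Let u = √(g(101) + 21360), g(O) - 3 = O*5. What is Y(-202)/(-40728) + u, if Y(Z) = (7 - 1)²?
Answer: -3/3394 + 2*√5467 ≈ 147.88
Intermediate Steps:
g(O) = 3 + 5*O (g(O) = 3 + O*5 = 3 + 5*O)
Y(Z) = 36 (Y(Z) = 6² = 36)
u = 2*√5467 (u = √((3 + 5*101) + 21360) = √((3 + 505) + 21360) = √(508 + 21360) = √21868 = 2*√5467 ≈ 147.88)
Y(-202)/(-40728) + u = 36/(-40728) + 2*√5467 = 36*(-1/40728) + 2*√5467 = -3/3394 + 2*√5467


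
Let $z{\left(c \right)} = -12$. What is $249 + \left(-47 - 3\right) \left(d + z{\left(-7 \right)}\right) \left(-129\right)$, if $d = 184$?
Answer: $1109649$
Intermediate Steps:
$249 + \left(-47 - 3\right) \left(d + z{\left(-7 \right)}\right) \left(-129\right) = 249 + \left(-47 - 3\right) \left(184 - 12\right) \left(-129\right) = 249 + \left(-50\right) 172 \left(-129\right) = 249 - -1109400 = 249 + 1109400 = 1109649$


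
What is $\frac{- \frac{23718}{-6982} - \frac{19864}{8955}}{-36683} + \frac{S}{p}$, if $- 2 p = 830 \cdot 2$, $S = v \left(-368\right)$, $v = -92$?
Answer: $- \frac{3882542987876987}{95182778272545} \approx -40.79$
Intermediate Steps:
$S = 33856$ ($S = \left(-92\right) \left(-368\right) = 33856$)
$p = -830$ ($p = - \frac{830 \cdot 2}{2} = \left(- \frac{1}{2}\right) 1660 = -830$)
$\frac{- \frac{23718}{-6982} - \frac{19864}{8955}}{-36683} + \frac{S}{p} = \frac{- \frac{23718}{-6982} - \frac{19864}{8955}}{-36683} + \frac{33856}{-830} = \left(\left(-23718\right) \left(- \frac{1}{6982}\right) - \frac{19864}{8955}\right) \left(- \frac{1}{36683}\right) + 33856 \left(- \frac{1}{830}\right) = \left(\frac{11859}{3491} - \frac{19864}{8955}\right) \left(- \frac{1}{36683}\right) - \frac{16928}{415} = \frac{36852121}{31261905} \left(- \frac{1}{36683}\right) - \frac{16928}{415} = - \frac{36852121}{1146780461115} - \frac{16928}{415} = - \frac{3882542987876987}{95182778272545}$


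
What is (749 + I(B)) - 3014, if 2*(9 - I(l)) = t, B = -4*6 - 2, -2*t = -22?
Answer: -4523/2 ≈ -2261.5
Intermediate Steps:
t = 11 (t = -½*(-22) = 11)
B = -26 (B = -24 - 2 = -26)
I(l) = 7/2 (I(l) = 9 - ½*11 = 9 - 11/2 = 7/2)
(749 + I(B)) - 3014 = (749 + 7/2) - 3014 = 1505/2 - 3014 = -4523/2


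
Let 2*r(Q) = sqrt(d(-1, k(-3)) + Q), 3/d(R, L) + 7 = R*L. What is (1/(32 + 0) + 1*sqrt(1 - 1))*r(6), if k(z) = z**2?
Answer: sqrt(93)/256 ≈ 0.037670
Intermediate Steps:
d(R, L) = 3/(-7 + L*R) (d(R, L) = 3/(-7 + R*L) = 3/(-7 + L*R))
r(Q) = sqrt(-3/16 + Q)/2 (r(Q) = sqrt(3/(-7 + (-3)**2*(-1)) + Q)/2 = sqrt(3/(-7 + 9*(-1)) + Q)/2 = sqrt(3/(-7 - 9) + Q)/2 = sqrt(3/(-16) + Q)/2 = sqrt(3*(-1/16) + Q)/2 = sqrt(-3/16 + Q)/2)
(1/(32 + 0) + 1*sqrt(1 - 1))*r(6) = (1/(32 + 0) + 1*sqrt(1 - 1))*(sqrt(-3 + 16*6)/8) = (1/32 + 1*sqrt(0))*(sqrt(-3 + 96)/8) = (1/32 + 1*0)*(sqrt(93)/8) = (1/32 + 0)*(sqrt(93)/8) = (sqrt(93)/8)/32 = sqrt(93)/256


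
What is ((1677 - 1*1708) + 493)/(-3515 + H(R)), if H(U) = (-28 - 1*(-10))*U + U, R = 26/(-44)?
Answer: -3388/25703 ≈ -0.13181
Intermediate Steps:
R = -13/22 (R = 26*(-1/44) = -13/22 ≈ -0.59091)
H(U) = -17*U (H(U) = (-28 + 10)*U + U = -18*U + U = -17*U)
((1677 - 1*1708) + 493)/(-3515 + H(R)) = ((1677 - 1*1708) + 493)/(-3515 - 17*(-13/22)) = ((1677 - 1708) + 493)/(-3515 + 221/22) = (-31 + 493)/(-77109/22) = 462*(-22/77109) = -3388/25703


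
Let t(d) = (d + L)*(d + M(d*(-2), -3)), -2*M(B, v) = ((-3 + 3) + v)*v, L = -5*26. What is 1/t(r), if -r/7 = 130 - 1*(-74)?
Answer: 1/2231835 ≈ 4.4806e-7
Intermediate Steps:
L = -130
r = -1428 (r = -7*(130 - 1*(-74)) = -7*(130 + 74) = -7*204 = -1428)
M(B, v) = -v²/2 (M(B, v) = -((-3 + 3) + v)*v/2 = -(0 + v)*v/2 = -v*v/2 = -v²/2)
t(d) = (-130 + d)*(-9/2 + d) (t(d) = (d - 130)*(d - ½*(-3)²) = (-130 + d)*(d - ½*9) = (-130 + d)*(d - 9/2) = (-130 + d)*(-9/2 + d))
1/t(r) = 1/(585 + (-1428)² - 269/2*(-1428)) = 1/(585 + 2039184 + 192066) = 1/2231835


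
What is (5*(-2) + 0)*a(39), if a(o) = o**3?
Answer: -593190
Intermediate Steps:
(5*(-2) + 0)*a(39) = (5*(-2) + 0)*39**3 = (-10 + 0)*59319 = -10*59319 = -593190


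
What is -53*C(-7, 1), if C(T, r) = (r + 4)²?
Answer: -1325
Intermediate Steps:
C(T, r) = (4 + r)²
-53*C(-7, 1) = -53*(4 + 1)² = -53*5² = -53*25 = -1325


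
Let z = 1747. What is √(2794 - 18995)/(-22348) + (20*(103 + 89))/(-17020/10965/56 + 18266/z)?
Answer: 41192750592/111863207 - I*√16201/22348 ≈ 368.24 - 0.0056955*I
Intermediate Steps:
√(2794 - 18995)/(-22348) + (20*(103 + 89))/(-17020/10965/56 + 18266/z) = √(2794 - 18995)/(-22348) + (20*(103 + 89))/(-17020/10965/56 + 18266/1747) = √(-16201)*(-1/22348) + (20*192)/(-17020*1/10965*(1/56) + 18266*(1/1747)) = (I*√16201)*(-1/22348) + 3840/(-3404/2193*1/56 + 18266/1747) = -I*√16201/22348 + 3840/(-851/30702 + 18266/1747) = -I*√16201/22348 + 3840/(559316035/53636394) = -I*√16201/22348 + 3840*(53636394/559316035) = -I*√16201/22348 + 41192750592/111863207 = 41192750592/111863207 - I*√16201/22348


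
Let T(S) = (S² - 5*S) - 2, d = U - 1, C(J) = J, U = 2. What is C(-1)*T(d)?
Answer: 6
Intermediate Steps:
d = 1 (d = 2 - 1 = 1)
T(S) = -2 + S² - 5*S
C(-1)*T(d) = -(-2 + 1² - 5*1) = -(-2 + 1 - 5) = -1*(-6) = 6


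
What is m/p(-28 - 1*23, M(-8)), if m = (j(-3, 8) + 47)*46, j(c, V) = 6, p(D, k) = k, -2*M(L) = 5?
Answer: -4876/5 ≈ -975.20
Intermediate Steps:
M(L) = -5/2 (M(L) = -½*5 = -5/2)
m = 2438 (m = (6 + 47)*46 = 53*46 = 2438)
m/p(-28 - 1*23, M(-8)) = 2438/(-5/2) = 2438*(-⅖) = -4876/5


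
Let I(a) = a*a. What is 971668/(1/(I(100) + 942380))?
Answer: 925397169840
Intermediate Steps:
I(a) = a²
971668/(1/(I(100) + 942380)) = 971668/(1/(100² + 942380)) = 971668/(1/(10000 + 942380)) = 971668/(1/952380) = 971668*952380 = 925397169840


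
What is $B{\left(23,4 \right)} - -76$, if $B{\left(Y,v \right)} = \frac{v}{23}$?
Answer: $\frac{1752}{23} \approx 76.174$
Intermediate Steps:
$B{\left(Y,v \right)} = \frac{v}{23}$ ($B{\left(Y,v \right)} = v \frac{1}{23} = \frac{v}{23}$)
$B{\left(23,4 \right)} - -76 = \frac{1}{23} \cdot 4 - -76 = \frac{4}{23} + 76 = \frac{1752}{23}$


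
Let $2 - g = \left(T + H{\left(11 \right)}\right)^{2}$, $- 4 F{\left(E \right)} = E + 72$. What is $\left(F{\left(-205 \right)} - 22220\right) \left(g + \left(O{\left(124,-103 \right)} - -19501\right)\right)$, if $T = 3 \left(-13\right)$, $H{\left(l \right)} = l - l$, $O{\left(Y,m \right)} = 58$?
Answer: $-400248970$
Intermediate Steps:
$F{\left(E \right)} = -18 - \frac{E}{4}$ ($F{\left(E \right)} = - \frac{E + 72}{4} = - \frac{72 + E}{4} = -18 - \frac{E}{4}$)
$H{\left(l \right)} = 0$
$T = -39$
$g = -1519$ ($g = 2 - \left(-39 + 0\right)^{2} = 2 - \left(-39\right)^{2} = 2 - 1521 = -1519$)
$\left(F{\left(-205 \right)} - 22220\right) \left(g + \left(O{\left(124,-103 \right)} - -19501\right)\right) = \left(\left(-18 - - \frac{205}{4}\right) - 22220\right) \left(-1519 + \left(58 - -19501\right)\right) = \left(\left(-18 + \frac{205}{4}\right) - 22220\right) \left(-1519 + \left(58 + 19501\right)\right) = \left(\frac{133}{4} - 22220\right) \left(-1519 + 19559\right) = \left(- \frac{88747}{4}\right) 18040 = -400248970$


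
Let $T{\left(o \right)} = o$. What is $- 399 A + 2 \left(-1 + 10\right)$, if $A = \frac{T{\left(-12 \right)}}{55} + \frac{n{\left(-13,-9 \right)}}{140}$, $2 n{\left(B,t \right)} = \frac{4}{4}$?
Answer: $\frac{45597}{440} \approx 103.63$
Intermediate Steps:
$n{\left(B,t \right)} = \frac{1}{2}$ ($n{\left(B,t \right)} = \frac{4 \cdot \frac{1}{4}}{2} = \frac{1}{2} \cdot 1 = \frac{1}{2}$)
$A = - \frac{661}{3080}$ ($A = - \frac{12}{55} + \frac{1}{2 \cdot 140} = \left(-12\right) \frac{1}{55} + \frac{1}{2} \cdot \frac{1}{140} = - \frac{12}{55} + \frac{1}{280} = - \frac{661}{3080} \approx -0.21461$)
$- 399 A + 2 \left(-1 + 10\right) = \left(-399\right) \left(- \frac{661}{3080}\right) + 2 \left(-1 + 10\right) = \frac{37677}{440} + 2 \cdot 9 = \frac{37677}{440} + 18 = \frac{45597}{440}$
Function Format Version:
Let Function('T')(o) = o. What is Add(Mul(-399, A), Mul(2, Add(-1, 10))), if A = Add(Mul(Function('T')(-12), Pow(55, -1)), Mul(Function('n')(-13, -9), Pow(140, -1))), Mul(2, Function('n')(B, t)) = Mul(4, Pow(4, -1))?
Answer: Rational(45597, 440) ≈ 103.63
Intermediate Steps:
Function('n')(B, t) = Rational(1, 2) (Function('n')(B, t) = Mul(Rational(1, 2), Mul(4, Pow(4, -1))) = Mul(Rational(1, 2), Mul(4, Rational(1, 4))) = Mul(Rational(1, 2), 1) = Rational(1, 2))
A = Rational(-661, 3080) (A = Add(Mul(-12, Pow(55, -1)), Mul(Rational(1, 2), Pow(140, -1))) = Add(Mul(-12, Rational(1, 55)), Mul(Rational(1, 2), Rational(1, 140))) = Add(Rational(-12, 55), Rational(1, 280)) = Rational(-661, 3080) ≈ -0.21461)
Add(Mul(-399, A), Mul(2, Add(-1, 10))) = Add(Mul(-399, Rational(-661, 3080)), Mul(2, Add(-1, 10))) = Add(Rational(37677, 440), Mul(2, 9)) = Add(Rational(37677, 440), 18) = Rational(45597, 440)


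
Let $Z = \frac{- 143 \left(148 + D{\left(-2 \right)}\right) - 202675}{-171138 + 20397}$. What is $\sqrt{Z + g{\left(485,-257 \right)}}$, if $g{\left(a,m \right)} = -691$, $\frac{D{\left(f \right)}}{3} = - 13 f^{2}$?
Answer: $\frac{10 i \sqrt{1934704905}}{16749} \approx 26.261 i$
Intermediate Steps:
$D{\left(f \right)} = - 39 f^{2}$ ($D{\left(f \right)} = 3 \left(- 13 f^{2}\right) = - 39 f^{2}$)
$Z = \frac{67177}{50247}$ ($Z = \frac{- 143 \left(148 - 39 \left(-2\right)^{2}\right) - 202675}{-171138 + 20397} = \frac{- 143 \left(148 - 156\right) - 202675}{-150741} = \left(- 143 \left(148 - 156\right) - 202675\right) \left(- \frac{1}{150741}\right) = \left(\left(-143\right) \left(-8\right) - 202675\right) \left(- \frac{1}{150741}\right) = \left(1144 - 202675\right) \left(- \frac{1}{150741}\right) = \left(-201531\right) \left(- \frac{1}{150741}\right) = \frac{67177}{50247} \approx 1.3369$)
$\sqrt{Z + g{\left(485,-257 \right)}} = \sqrt{\frac{67177}{50247} - 691} = \sqrt{- \frac{34653500}{50247}} = \frac{10 i \sqrt{1934704905}}{16749}$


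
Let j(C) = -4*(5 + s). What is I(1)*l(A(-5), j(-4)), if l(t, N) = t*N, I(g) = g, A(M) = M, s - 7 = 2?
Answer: 280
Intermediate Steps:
s = 9 (s = 7 + 2 = 9)
j(C) = -56 (j(C) = -4*(5 + 9) = -4*14 = -56)
l(t, N) = N*t
I(1)*l(A(-5), j(-4)) = 1*(-56*(-5)) = 1*280 = 280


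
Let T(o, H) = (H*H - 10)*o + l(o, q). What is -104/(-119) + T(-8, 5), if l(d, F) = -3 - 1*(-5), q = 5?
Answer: -13938/119 ≈ -117.13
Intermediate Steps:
l(d, F) = 2 (l(d, F) = -3 + 5 = 2)
T(o, H) = 2 + o*(-10 + H**2) (T(o, H) = (H*H - 10)*o + 2 = (H**2 - 10)*o + 2 = (-10 + H**2)*o + 2 = o*(-10 + H**2) + 2 = 2 + o*(-10 + H**2))
-104/(-119) + T(-8, 5) = -104/(-119) + (2 - 10*(-8) - 8*5**2) = -104*(-1/119) + (2 + 80 - 8*25) = 104/119 + (2 + 80 - 200) = 104/119 - 118 = -13938/119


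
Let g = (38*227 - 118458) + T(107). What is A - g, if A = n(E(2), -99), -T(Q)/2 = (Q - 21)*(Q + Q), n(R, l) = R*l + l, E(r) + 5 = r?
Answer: 146838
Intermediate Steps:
E(r) = -5 + r
n(R, l) = l + R*l
T(Q) = -4*Q*(-21 + Q) (T(Q) = -2*(Q - 21)*(Q + Q) = -2*(-21 + Q)*2*Q = -4*Q*(-21 + Q))
A = 198 (A = -99*(1 + (-5 + 2)) = -99*(1 - 3) = -99*(-2) = 198)
g = -146640 (g = (38*227 - 118458) + 4*107*(21 - 1*107) = (8626 - 118458) + 4*107*(21 - 107) = -109832 + 4*107*(-86) = -109832 - 36808 = -146640)
A - g = 198 - 1*(-146640) = 198 + 146640 = 146838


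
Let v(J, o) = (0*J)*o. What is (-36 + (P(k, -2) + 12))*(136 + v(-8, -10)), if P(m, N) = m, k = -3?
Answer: -3672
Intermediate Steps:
v(J, o) = 0 (v(J, o) = 0*o = 0)
(-36 + (P(k, -2) + 12))*(136 + v(-8, -10)) = (-36 + (-3 + 12))*(136 + 0) = (-36 + 9)*136 = -27*136 = -3672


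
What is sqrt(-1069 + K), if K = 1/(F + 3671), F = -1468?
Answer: I*sqrt(5188078218)/2203 ≈ 32.696*I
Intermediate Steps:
K = 1/2203 (K = 1/(-1468 + 3671) = 1/2203 ≈ 0.00045393)
sqrt(-1069 + K) = sqrt(-1069 + 1/2203) = sqrt(-2355006/2203) = I*sqrt(5188078218)/2203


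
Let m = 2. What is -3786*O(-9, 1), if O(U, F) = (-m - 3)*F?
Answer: 18930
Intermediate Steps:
O(U, F) = -5*F (O(U, F) = (-1*2 - 3)*F = (-2 - 3)*F = -5*F)
-3786*O(-9, 1) = -(-18930) = -3786*(-5) = 18930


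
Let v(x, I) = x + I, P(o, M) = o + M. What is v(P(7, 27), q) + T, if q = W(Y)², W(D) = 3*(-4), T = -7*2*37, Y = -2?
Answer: -340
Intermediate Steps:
T = -518 (T = -14*37 = -518)
P(o, M) = M + o
W(D) = -12
q = 144 (q = (-12)² = 144)
v(x, I) = I + x
v(P(7, 27), q) + T = (144 + (27 + 7)) - 518 = (144 + 34) - 518 = 178 - 518 = -340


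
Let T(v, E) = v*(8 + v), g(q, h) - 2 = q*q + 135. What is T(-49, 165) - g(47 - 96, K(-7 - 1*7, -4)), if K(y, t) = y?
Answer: -529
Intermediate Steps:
g(q, h) = 137 + q² (g(q, h) = 2 + (q*q + 135) = 2 + (q² + 135) = 2 + (135 + q²) = 137 + q²)
T(-49, 165) - g(47 - 96, K(-7 - 1*7, -4)) = -49*(8 - 49) - (137 + (47 - 96)²) = -49*(-41) - (137 + (-49)²) = 2009 - (137 + 2401) = 2009 - 1*2538 = 2009 - 2538 = -529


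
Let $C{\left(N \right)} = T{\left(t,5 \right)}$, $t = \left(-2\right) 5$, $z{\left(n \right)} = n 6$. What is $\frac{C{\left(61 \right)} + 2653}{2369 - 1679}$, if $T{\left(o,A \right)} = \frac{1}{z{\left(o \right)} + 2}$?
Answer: $\frac{51291}{13340} \approx 3.8449$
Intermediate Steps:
$z{\left(n \right)} = 6 n$
$t = -10$
$T{\left(o,A \right)} = \frac{1}{2 + 6 o}$ ($T{\left(o,A \right)} = \frac{1}{6 o + 2} = \frac{1}{2 + 6 o}$)
$C{\left(N \right)} = - \frac{1}{58}$ ($C{\left(N \right)} = \frac{1}{2 \left(1 + 3 \left(-10\right)\right)} = \frac{1}{2 \left(1 - 30\right)} = \frac{1}{2 \left(-29\right)} = \frac{1}{2} \left(- \frac{1}{29}\right) = - \frac{1}{58}$)
$\frac{C{\left(61 \right)} + 2653}{2369 - 1679} = \frac{- \frac{1}{58} + 2653}{2369 - 1679} = \frac{153873}{58 \cdot 690} = \frac{153873}{58} \cdot \frac{1}{690} = \frac{51291}{13340}$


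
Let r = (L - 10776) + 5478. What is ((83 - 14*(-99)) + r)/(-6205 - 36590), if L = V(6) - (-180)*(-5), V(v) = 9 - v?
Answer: 4726/42795 ≈ 0.11043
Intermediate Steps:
L = -897 (L = (9 - 1*6) - (-180)*(-5) = (9 - 6) - 60*15 = 3 - 900 = -897)
r = -6195 (r = (-897 - 10776) + 5478 = -11673 + 5478 = -6195)
((83 - 14*(-99)) + r)/(-6205 - 36590) = ((83 - 14*(-99)) - 6195)/(-6205 - 36590) = ((83 + 1386) - 6195)/(-42795) = (1469 - 6195)*(-1/42795) = -4726*(-1/42795) = 4726/42795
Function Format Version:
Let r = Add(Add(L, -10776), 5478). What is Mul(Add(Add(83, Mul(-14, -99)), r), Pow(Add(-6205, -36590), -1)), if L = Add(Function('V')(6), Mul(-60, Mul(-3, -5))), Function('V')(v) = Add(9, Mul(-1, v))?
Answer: Rational(4726, 42795) ≈ 0.11043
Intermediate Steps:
L = -897 (L = Add(Add(9, Mul(-1, 6)), Mul(-60, Mul(-3, -5))) = Add(Add(9, -6), Mul(-60, 15)) = Add(3, -900) = -897)
r = -6195 (r = Add(Add(-897, -10776), 5478) = Add(-11673, 5478) = -6195)
Mul(Add(Add(83, Mul(-14, -99)), r), Pow(Add(-6205, -36590), -1)) = Mul(Add(Add(83, Mul(-14, -99)), -6195), Pow(Add(-6205, -36590), -1)) = Mul(Add(Add(83, 1386), -6195), Pow(-42795, -1)) = Mul(Add(1469, -6195), Rational(-1, 42795)) = Mul(-4726, Rational(-1, 42795)) = Rational(4726, 42795)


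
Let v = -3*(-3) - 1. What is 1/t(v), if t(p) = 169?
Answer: 1/169 ≈ 0.0059172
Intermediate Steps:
v = 8 (v = 9 - 1 = 8)
1/t(v) = 1/169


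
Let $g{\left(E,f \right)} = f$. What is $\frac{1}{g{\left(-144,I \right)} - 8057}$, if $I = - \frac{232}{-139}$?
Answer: $- \frac{139}{1119691} \approx -0.00012414$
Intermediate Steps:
$I = \frac{232}{139}$ ($I = \left(-232\right) \left(- \frac{1}{139}\right) = \frac{232}{139} \approx 1.6691$)
$\frac{1}{g{\left(-144,I \right)} - 8057} = \frac{1}{\frac{232}{139} - 8057} = \frac{1}{- \frac{1119691}{139}} = - \frac{139}{1119691}$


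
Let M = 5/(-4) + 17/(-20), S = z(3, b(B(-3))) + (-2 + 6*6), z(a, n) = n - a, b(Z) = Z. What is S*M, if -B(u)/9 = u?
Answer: -609/5 ≈ -121.80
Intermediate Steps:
B(u) = -9*u
S = 58 (S = (-9*(-3) - 1*3) + (-2 + 6*6) = (27 - 3) + (-2 + 36) = 24 + 34 = 58)
M = -21/10 (M = 5*(-1/4) + 17*(-1/20) = -5/4 - 17/20 = -21/10 ≈ -2.1000)
S*M = 58*(-21/10) = -609/5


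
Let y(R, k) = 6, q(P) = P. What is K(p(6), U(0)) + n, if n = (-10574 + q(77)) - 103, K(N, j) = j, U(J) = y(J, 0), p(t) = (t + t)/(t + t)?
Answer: -10594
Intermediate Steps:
p(t) = 1 (p(t) = (2*t)/((2*t)) = (2*t)*(1/(2*t)) = 1)
U(J) = 6
n = -10600 (n = (-10574 + 77) - 103 = -10497 - 103 = -10600)
K(p(6), U(0)) + n = 6 - 10600 = -10594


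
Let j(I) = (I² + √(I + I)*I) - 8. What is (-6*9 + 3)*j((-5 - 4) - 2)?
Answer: -5763 + 561*I*√22 ≈ -5763.0 + 2631.3*I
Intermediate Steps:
j(I) = -8 + I² + √2*I^(3/2) (j(I) = (I² + √(2*I)*I) - 8 = (I² + (√2*√I)*I) - 8 = (I² + √2*I^(3/2)) - 8 = -8 + I² + √2*I^(3/2))
(-6*9 + 3)*j((-5 - 4) - 2) = (-6*9 + 3)*(-8 + ((-5 - 4) - 2)² + √2*((-5 - 4) - 2)^(3/2)) = (-54 + 3)*(-8 + (-9 - 2)² + √2*(-9 - 2)^(3/2)) = -51*(-8 + (-11)² + √2*(-11)^(3/2)) = -51*(-8 + 121 + √2*(-11*I*√11)) = -51*(-8 + 121 - 11*I*√22) = -51*(113 - 11*I*√22) = -5763 + 561*I*√22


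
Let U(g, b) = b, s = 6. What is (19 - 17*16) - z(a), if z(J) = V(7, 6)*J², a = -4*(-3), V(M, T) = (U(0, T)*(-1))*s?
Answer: 4931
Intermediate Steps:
V(M, T) = -6*T (V(M, T) = (T*(-1))*6 = -T*6 = -6*T)
a = 12
z(J) = -36*J² (z(J) = (-6*6)*J² = -36*J²)
(19 - 17*16) - z(a) = (19 - 17*16) - (-36)*12² = (19 - 272) - (-36)*144 = -253 - 1*(-5184) = -253 + 5184 = 4931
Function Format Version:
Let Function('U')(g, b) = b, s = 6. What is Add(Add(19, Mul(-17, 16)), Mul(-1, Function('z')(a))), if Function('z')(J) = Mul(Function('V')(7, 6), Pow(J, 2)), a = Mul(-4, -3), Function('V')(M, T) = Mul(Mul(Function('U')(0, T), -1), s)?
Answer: 4931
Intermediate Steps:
Function('V')(M, T) = Mul(-6, T) (Function('V')(M, T) = Mul(Mul(T, -1), 6) = Mul(Mul(-1, T), 6) = Mul(-6, T))
a = 12
Function('z')(J) = Mul(-36, Pow(J, 2)) (Function('z')(J) = Mul(Mul(-6, 6), Pow(J, 2)) = Mul(-36, Pow(J, 2)))
Add(Add(19, Mul(-17, 16)), Mul(-1, Function('z')(a))) = Add(Add(19, Mul(-17, 16)), Mul(-1, Mul(-36, Pow(12, 2)))) = Add(Add(19, -272), Mul(-1, Mul(-36, 144))) = Add(-253, Mul(-1, -5184)) = Add(-253, 5184) = 4931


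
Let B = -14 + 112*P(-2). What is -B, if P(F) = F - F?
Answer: 14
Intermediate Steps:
P(F) = 0
B = -14 (B = -14 + 112*0 = -14 + 0 = -14)
-B = -1*(-14) = 14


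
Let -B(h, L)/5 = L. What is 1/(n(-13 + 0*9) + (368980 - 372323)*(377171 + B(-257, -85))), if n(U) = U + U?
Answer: -1/1262303454 ≈ -7.9220e-10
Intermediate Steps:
B(h, L) = -5*L
n(U) = 2*U
1/(n(-13 + 0*9) + (368980 - 372323)*(377171 + B(-257, -85))) = 1/(2*(-13 + 0*9) + (368980 - 372323)*(377171 - 5*(-85))) = 1/(2*(-13 + 0) - 3343*(377171 + 425)) = 1/(2*(-13) - 3343*377596) = 1/(-26 - 1262303428) = 1/(-1262303454) = -1/1262303454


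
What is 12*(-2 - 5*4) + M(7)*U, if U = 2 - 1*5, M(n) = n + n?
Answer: -306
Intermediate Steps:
M(n) = 2*n
U = -3 (U = 2 - 5 = -3)
12*(-2 - 5*4) + M(7)*U = 12*(-2 - 5*4) + (2*7)*(-3) = 12*(-2 - 20) + 14*(-3) = 12*(-22) - 42 = -264 - 42 = -306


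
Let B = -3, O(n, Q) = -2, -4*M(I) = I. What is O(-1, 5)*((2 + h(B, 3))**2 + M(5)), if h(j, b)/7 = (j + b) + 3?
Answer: -2111/2 ≈ -1055.5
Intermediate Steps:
M(I) = -I/4
h(j, b) = 21 + 7*b + 7*j (h(j, b) = 7*((j + b) + 3) = 7*((b + j) + 3) = 7*(3 + b + j) = 21 + 7*b + 7*j)
O(-1, 5)*((2 + h(B, 3))**2 + M(5)) = -2*((2 + (21 + 7*3 + 7*(-3)))**2 - 1/4*5) = -2*((2 + (21 + 21 - 21))**2 - 5/4) = -2*((2 + 21)**2 - 5/4) = -2*(23**2 - 5/4) = -2*(529 - 5/4) = -2*2111/4 = -2111/2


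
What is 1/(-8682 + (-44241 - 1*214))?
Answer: -1/53137 ≈ -1.8819e-5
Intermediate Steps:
1/(-8682 + (-44241 - 1*214)) = 1/(-8682 + (-44241 - 214)) = 1/(-8682 - 44455) = 1/(-53137) = -1/53137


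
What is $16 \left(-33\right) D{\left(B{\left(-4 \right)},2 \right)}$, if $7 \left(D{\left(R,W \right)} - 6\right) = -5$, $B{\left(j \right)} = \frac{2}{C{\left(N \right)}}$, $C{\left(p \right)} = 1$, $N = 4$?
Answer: $- \frac{19536}{7} \approx -2790.9$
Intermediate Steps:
$B{\left(j \right)} = 2$ ($B{\left(j \right)} = \frac{2}{1} = 2 \cdot 1 = 2$)
$D{\left(R,W \right)} = \frac{37}{7}$ ($D{\left(R,W \right)} = 6 + \frac{1}{7} \left(-5\right) = 6 - \frac{5}{7} = \frac{37}{7}$)
$16 \left(-33\right) D{\left(B{\left(-4 \right)},2 \right)} = 16 \left(-33\right) \frac{37}{7} = \left(-528\right) \frac{37}{7} = - \frac{19536}{7}$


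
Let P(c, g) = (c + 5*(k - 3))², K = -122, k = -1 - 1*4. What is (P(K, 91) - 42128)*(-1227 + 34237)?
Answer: -524330840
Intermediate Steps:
k = -5 (k = -1 - 4 = -5)
P(c, g) = (-40 + c)² (P(c, g) = (c + 5*(-5 - 3))² = (c + 5*(-8))² = (c - 40)² = (-40 + c)²)
(P(K, 91) - 42128)*(-1227 + 34237) = ((-40 - 122)² - 42128)*(-1227 + 34237) = ((-162)² - 42128)*33010 = (26244 - 42128)*33010 = -15884*33010 = -524330840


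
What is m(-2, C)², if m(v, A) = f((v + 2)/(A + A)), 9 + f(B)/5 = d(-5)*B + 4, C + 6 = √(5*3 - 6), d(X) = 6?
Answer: 625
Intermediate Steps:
C = -3 (C = -6 + √(5*3 - 6) = -6 + √(15 - 6) = -6 + √9 = -6 + 3 = -3)
f(B) = -25 + 30*B (f(B) = -45 + 5*(6*B + 4) = -45 + 5*(4 + 6*B) = -45 + (20 + 30*B) = -25 + 30*B)
m(v, A) = -25 + 15*(2 + v)/A (m(v, A) = -25 + 30*((v + 2)/(A + A)) = -25 + 30*((2 + v)/((2*A))) = -25 + 30*((2 + v)*(1/(2*A))) = -25 + 30*((2 + v)/(2*A)) = -25 + 15*(2 + v)/A)
m(-2, C)² = (5*(6 - 5*(-3) + 3*(-2))/(-3))² = (5*(-⅓)*(6 + 15 - 6))² = (5*(-⅓)*15)² = (-25)² = 625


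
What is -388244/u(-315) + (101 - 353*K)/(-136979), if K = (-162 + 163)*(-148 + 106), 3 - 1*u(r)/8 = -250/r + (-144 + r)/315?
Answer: -4188059848001/316147532 ≈ -13247.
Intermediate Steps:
u(r) = 968/35 + 2000/r - 8*r/315 (u(r) = 24 - 8*(-250/r + (-144 + r)/315) = 24 - 8*(-250/r + (-144 + r)*(1/315)) = 24 - 8*(-250/r + (-16/35 + r/315)) = 24 - 8*(-16/35 - 250/r + r/315) = 24 + (128/35 + 2000/r - 8*r/315) = 968/35 + 2000/r - 8*r/315)
K = -42 (K = 1*(-42) = -42)
-388244/u(-315) + (101 - 353*K)/(-136979) = -388244*(-99225/(8*(78750 - 1*(-315)*(-1089 - 315)))) + (101 - 353*(-42))/(-136979) = -388244*(-99225/(8*(78750 - 1*(-315)*(-1404)))) + (101 + 14826)*(-1/136979) = -388244*(-99225/(8*(78750 - 442260))) + 14927*(-1/136979) = -388244/((8/315)*(-1/315)*(-363510)) - 14927/136979 = -388244/9232/315 - 14927/136979 = -388244*315/9232 - 14927/136979 = -30574215/2308 - 14927/136979 = -4188059848001/316147532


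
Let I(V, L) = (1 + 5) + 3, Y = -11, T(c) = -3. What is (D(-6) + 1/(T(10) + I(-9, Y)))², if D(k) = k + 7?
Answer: 49/36 ≈ 1.3611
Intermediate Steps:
I(V, L) = 9 (I(V, L) = 6 + 3 = 9)
D(k) = 7 + k
(D(-6) + 1/(T(10) + I(-9, Y)))² = ((7 - 6) + 1/(-3 + 9))² = (1 + 1/6)² = (1 + ⅙)² = (7/6)² = 49/36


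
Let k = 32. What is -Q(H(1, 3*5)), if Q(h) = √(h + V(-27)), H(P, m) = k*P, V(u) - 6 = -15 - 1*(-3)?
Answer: -√26 ≈ -5.0990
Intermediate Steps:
V(u) = -6 (V(u) = 6 + (-15 - 1*(-3)) = 6 + (-15 + 3) = 6 - 12 = -6)
H(P, m) = 32*P
Q(h) = √(-6 + h) (Q(h) = √(h - 6) = √(-6 + h))
-Q(H(1, 3*5)) = -√(-6 + 32*1) = -√(-6 + 32) = -√26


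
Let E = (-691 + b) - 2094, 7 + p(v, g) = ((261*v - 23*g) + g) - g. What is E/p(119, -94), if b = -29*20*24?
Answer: -16705/33214 ≈ -0.50295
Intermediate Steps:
b = -13920 (b = -580*24 = -13920)
p(v, g) = -7 - 23*g + 261*v (p(v, g) = -7 + (((261*v - 23*g) + g) - g) = -7 + (((-23*g + 261*v) + g) - g) = -7 + ((-22*g + 261*v) - g) = -7 + (-23*g + 261*v) = -7 - 23*g + 261*v)
E = -16705 (E = (-691 - 13920) - 2094 = -14611 - 2094 = -16705)
E/p(119, -94) = -16705/(-7 - 23*(-94) + 261*119) = -16705/(-7 + 2162 + 31059) = -16705/33214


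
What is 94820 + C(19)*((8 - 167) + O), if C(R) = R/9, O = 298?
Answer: 856021/9 ≈ 95114.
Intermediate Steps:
C(R) = R/9 (C(R) = R*(1/9) = R/9)
94820 + C(19)*((8 - 167) + O) = 94820 + ((1/9)*19)*((8 - 167) + 298) = 94820 + 19*(-159 + 298)/9 = 94820 + (19/9)*139 = 94820 + 2641/9 = 856021/9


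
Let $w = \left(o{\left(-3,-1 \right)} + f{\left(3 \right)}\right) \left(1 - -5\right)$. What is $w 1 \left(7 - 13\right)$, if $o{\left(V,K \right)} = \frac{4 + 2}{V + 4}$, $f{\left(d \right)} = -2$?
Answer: $-144$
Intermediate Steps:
$o{\left(V,K \right)} = \frac{6}{4 + V}$
$w = 24$ ($w = \left(\frac{6}{4 - 3} - 2\right) \left(1 - -5\right) = \left(\frac{6}{1} - 2\right) \left(1 + 5\right) = \left(6 \cdot 1 - 2\right) 6 = \left(6 - 2\right) 6 = 4 \cdot 6 = 24$)
$w 1 \left(7 - 13\right) = 24 \cdot 1 \left(7 - 13\right) = 24 \cdot 1 \left(-6\right) = 24 \left(-6\right) = -144$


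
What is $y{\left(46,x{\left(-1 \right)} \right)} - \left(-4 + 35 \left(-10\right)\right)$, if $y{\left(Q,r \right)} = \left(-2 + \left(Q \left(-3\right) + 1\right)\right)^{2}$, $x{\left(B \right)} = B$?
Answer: $19675$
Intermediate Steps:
$y{\left(Q,r \right)} = \left(-1 - 3 Q\right)^{2}$ ($y{\left(Q,r \right)} = \left(-2 - \left(-1 + 3 Q\right)\right)^{2} = \left(-1 - 3 Q\right)^{2}$)
$y{\left(46,x{\left(-1 \right)} \right)} - \left(-4 + 35 \left(-10\right)\right) = \left(1 + 3 \cdot 46\right)^{2} - \left(-4 + 35 \left(-10\right)\right) = \left(1 + 138\right)^{2} - \left(-4 - 350\right) = 139^{2} - -354 = 19321 + 354 = 19675$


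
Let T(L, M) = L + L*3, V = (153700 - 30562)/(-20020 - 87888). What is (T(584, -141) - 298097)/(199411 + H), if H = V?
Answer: -15957488994/10758959525 ≈ -1.4832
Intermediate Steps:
V = -61569/53954 (V = 123138/(-107908) = 123138*(-1/107908) = -61569/53954 ≈ -1.1411)
T(L, M) = 4*L (T(L, M) = L + 3*L = 4*L)
H = -61569/53954 ≈ -1.1411
(T(584, -141) - 298097)/(199411 + H) = (4*584 - 298097)/(199411 - 61569/53954) = (2336 - 298097)/(10758959525/53954) = -295761*53954/10758959525 = -15957488994/10758959525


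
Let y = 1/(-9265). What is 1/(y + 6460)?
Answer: 9265/59851899 ≈ 0.00015480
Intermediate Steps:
y = -1/9265 ≈ -0.00010793
1/(y + 6460) = 1/(-1/9265 + 6460) = 1/(59851899/9265) = 9265/59851899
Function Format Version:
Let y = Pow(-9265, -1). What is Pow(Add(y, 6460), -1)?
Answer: Rational(9265, 59851899) ≈ 0.00015480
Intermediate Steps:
y = Rational(-1, 9265) ≈ -0.00010793
Pow(Add(y, 6460), -1) = Pow(Add(Rational(-1, 9265), 6460), -1) = Pow(Rational(59851899, 9265), -1) = Rational(9265, 59851899)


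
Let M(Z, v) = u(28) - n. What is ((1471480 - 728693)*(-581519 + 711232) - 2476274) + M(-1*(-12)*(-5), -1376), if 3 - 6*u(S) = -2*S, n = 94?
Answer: 578079922637/6 ≈ 9.6347e+10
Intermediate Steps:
u(S) = 1/2 + S/3 (u(S) = 1/2 - (-1)*S/3 = 1/2 + S/3)
M(Z, v) = -505/6 (M(Z, v) = (1/2 + (1/3)*28) - 1*94 = (1/2 + 28/3) - 94 = 59/6 - 94 = -505/6)
((1471480 - 728693)*(-581519 + 711232) - 2476274) + M(-1*(-12)*(-5), -1376) = ((1471480 - 728693)*(-581519 + 711232) - 2476274) - 505/6 = (742787*129713 - 2476274) - 505/6 = (96349130131 - 2476274) - 505/6 = 96346653857 - 505/6 = 578079922637/6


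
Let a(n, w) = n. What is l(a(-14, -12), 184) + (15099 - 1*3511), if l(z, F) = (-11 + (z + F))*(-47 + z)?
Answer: 1889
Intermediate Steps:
l(z, F) = (-47 + z)*(-11 + F + z) (l(z, F) = (-11 + (F + z))*(-47 + z) = (-11 + F + z)*(-47 + z) = (-47 + z)*(-11 + F + z))
l(a(-14, -12), 184) + (15099 - 1*3511) = (517 + (-14)² - 58*(-14) - 47*184 + 184*(-14)) + (15099 - 1*3511) = (517 + 196 + 812 - 8648 - 2576) + (15099 - 3511) = -9699 + 11588 = 1889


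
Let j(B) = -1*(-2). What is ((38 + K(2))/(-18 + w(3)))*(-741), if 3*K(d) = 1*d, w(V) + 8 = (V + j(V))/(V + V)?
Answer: 171912/151 ≈ 1138.5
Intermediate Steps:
j(B) = 2
w(V) = -8 + (2 + V)/(2*V) (w(V) = -8 + (V + 2)/(V + V) = -8 + (2 + V)/((2*V)) = -8 + (2 + V)*(1/(2*V)) = -8 + (2 + V)/(2*V))
K(d) = d/3 (K(d) = (1*d)/3 = d/3)
((38 + K(2))/(-18 + w(3)))*(-741) = ((38 + (1/3)*2)/(-18 + (-15/2 + 1/3)))*(-741) = ((38 + 2/3)/(-18 + (-15/2 + 1/3)))*(-741) = (116/(3*(-18 - 43/6)))*(-741) = (116/(3*(-151/6)))*(-741) = ((116/3)*(-6/151))*(-741) = -232/151*(-741) = 171912/151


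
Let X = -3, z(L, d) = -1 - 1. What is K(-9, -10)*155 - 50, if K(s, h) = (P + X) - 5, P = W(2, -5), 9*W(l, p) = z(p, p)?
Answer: -11920/9 ≈ -1324.4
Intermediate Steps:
z(L, d) = -2
W(l, p) = -2/9 (W(l, p) = (1/9)*(-2) = -2/9)
P = -2/9 ≈ -0.22222
K(s, h) = -74/9 (K(s, h) = (-2/9 - 3) - 5 = -29/9 - 5 = -74/9)
K(-9, -10)*155 - 50 = -74/9*155 - 50 = -11470/9 - 50 = -11920/9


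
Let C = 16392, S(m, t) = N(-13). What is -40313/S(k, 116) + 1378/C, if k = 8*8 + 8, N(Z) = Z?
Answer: 25416485/8196 ≈ 3101.1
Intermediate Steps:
k = 72 (k = 64 + 8 = 72)
S(m, t) = -13
-40313/S(k, 116) + 1378/C = -40313/(-13) + 1378/16392 = -40313*(-1/13) + 1378*(1/16392) = 3101 + 689/8196 = 25416485/8196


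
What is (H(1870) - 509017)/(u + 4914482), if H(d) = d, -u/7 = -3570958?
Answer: -169049/9970396 ≈ -0.016955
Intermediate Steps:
u = 24996706 (u = -7*(-3570958) = 24996706)
(H(1870) - 509017)/(u + 4914482) = (1870 - 509017)/(24996706 + 4914482) = -507147/29911188 = -507147*1/29911188 = -169049/9970396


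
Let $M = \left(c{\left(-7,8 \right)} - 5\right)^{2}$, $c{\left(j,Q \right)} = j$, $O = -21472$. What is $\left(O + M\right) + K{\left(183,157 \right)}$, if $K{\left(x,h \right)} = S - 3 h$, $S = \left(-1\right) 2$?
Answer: $-21801$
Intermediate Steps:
$S = -2$
$K{\left(x,h \right)} = -2 - 3 h$
$M = 144$ ($M = \left(-7 - 5\right)^{2} = \left(-12\right)^{2} = 144$)
$\left(O + M\right) + K{\left(183,157 \right)} = \left(-21472 + 144\right) - 473 = -21328 - 473 = -21801$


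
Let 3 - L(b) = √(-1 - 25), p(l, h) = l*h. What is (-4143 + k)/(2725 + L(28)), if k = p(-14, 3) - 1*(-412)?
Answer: -5146372/3721005 - 3773*I*√26/7442010 ≈ -1.3831 - 0.0025851*I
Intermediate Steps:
p(l, h) = h*l
k = 370 (k = 3*(-14) - 1*(-412) = -42 + 412 = 370)
L(b) = 3 - I*√26 (L(b) = 3 - √(-1 - 25) = 3 - √(-26) = 3 - I*√26)
(-4143 + k)/(2725 + L(28)) = (-4143 + 370)/(2725 + (3 - I*√26)) = -3773/(2728 - I*√26)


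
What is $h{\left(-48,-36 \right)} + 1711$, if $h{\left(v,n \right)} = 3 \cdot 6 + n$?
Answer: $1693$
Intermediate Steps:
$h{\left(v,n \right)} = 18 + n$
$h{\left(-48,-36 \right)} + 1711 = \left(18 - 36\right) + 1711 = -18 + 1711 = 1693$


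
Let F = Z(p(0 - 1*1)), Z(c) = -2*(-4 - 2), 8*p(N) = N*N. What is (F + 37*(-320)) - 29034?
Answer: -40862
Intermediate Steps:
p(N) = N²/8 (p(N) = (N*N)/8 = N²/8)
Z(c) = 12 (Z(c) = -2*(-6) = 12)
F = 12
(F + 37*(-320)) - 29034 = (12 + 37*(-320)) - 29034 = (12 - 11840) - 29034 = -11828 - 29034 = -40862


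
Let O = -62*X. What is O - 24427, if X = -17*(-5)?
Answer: -29697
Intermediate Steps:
X = 85
O = -5270 (O = -62*85 = -5270)
O - 24427 = -5270 - 24427 = -29697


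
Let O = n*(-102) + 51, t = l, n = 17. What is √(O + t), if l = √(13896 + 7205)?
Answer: √(-1683 + √21101) ≈ 39.214*I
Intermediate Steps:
l = √21101 ≈ 145.26
t = √21101 ≈ 145.26
O = -1683 (O = 17*(-102) + 51 = -1734 + 51 = -1683)
√(O + t) = √(-1683 + √21101)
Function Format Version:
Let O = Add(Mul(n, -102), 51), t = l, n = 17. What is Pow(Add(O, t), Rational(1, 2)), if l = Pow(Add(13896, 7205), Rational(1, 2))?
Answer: Pow(Add(-1683, Pow(21101, Rational(1, 2))), Rational(1, 2)) ≈ Mul(39.214, I)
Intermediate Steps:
l = Pow(21101, Rational(1, 2)) ≈ 145.26
t = Pow(21101, Rational(1, 2)) ≈ 145.26
O = -1683 (O = Add(Mul(17, -102), 51) = Add(-1734, 51) = -1683)
Pow(Add(O, t), Rational(1, 2)) = Pow(Add(-1683, Pow(21101, Rational(1, 2))), Rational(1, 2))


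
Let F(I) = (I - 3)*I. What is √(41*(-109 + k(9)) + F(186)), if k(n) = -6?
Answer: √29323 ≈ 171.24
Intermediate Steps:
F(I) = I*(-3 + I) (F(I) = (-3 + I)*I = I*(-3 + I))
√(41*(-109 + k(9)) + F(186)) = √(41*(-109 - 6) + 186*(-3 + 186)) = √(41*(-115) + 186*183) = √(-4715 + 34038) = √29323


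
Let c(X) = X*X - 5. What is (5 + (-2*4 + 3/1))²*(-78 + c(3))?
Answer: 0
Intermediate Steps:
c(X) = -5 + X² (c(X) = X² - 5 = -5 + X²)
(5 + (-2*4 + 3/1))²*(-78 + c(3)) = (5 + (-2*4 + 3/1))²*(-78 + (-5 + 3²)) = (5 + (-8 + 3*1))²*(-78 + (-5 + 9)) = (5 + (-8 + 3))²*(-78 + 4) = (5 - 5)²*(-74) = 0²*(-74) = 0*(-74) = 0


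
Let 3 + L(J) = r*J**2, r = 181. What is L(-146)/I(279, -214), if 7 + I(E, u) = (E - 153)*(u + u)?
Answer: -3858193/53935 ≈ -71.534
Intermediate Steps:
L(J) = -3 + 181*J**2
I(E, u) = -7 + 2*u*(-153 + E) (I(E, u) = -7 + (E - 153)*(u + u) = -7 + (-153 + E)*(2*u) = -7 + 2*u*(-153 + E))
L(-146)/I(279, -214) = (-3 + 181*(-146)**2)/(-7 - 306*(-214) + 2*279*(-214)) = (-3 + 181*21316)/(-7 + 65484 - 119412) = (-3 + 3858196)/(-53935) = 3858193*(-1/53935) = -3858193/53935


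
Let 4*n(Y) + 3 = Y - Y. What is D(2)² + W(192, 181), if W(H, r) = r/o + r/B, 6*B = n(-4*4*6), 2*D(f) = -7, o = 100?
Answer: -71697/50 ≈ -1433.9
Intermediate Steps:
D(f) = -7/2 (D(f) = (½)*(-7) = -7/2)
n(Y) = -¾ (n(Y) = -¾ + (Y - Y)/4 = -¾ + (¼)*0 = -¾ + 0 = -¾)
B = -⅛ (B = (⅙)*(-¾) = -⅛ ≈ -0.12500)
W(H, r) = -799*r/100 (W(H, r) = r/100 + r/(-⅛) = r*(1/100) + r*(-8) = r/100 - 8*r = -799*r/100)
D(2)² + W(192, 181) = (-7/2)² - 799/100*181 = 49/4 - 144619/100 = -71697/50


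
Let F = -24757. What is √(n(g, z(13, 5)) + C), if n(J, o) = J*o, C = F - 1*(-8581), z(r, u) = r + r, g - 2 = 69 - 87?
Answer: 4*I*√1037 ≈ 128.81*I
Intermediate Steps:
g = -16 (g = 2 + (69 - 87) = 2 - 18 = -16)
z(r, u) = 2*r
C = -16176 (C = -24757 - 1*(-8581) = -24757 + 8581 = -16176)
√(n(g, z(13, 5)) + C) = √(-32*13 - 16176) = √(-16*26 - 16176) = √(-416 - 16176) = √(-16592) = 4*I*√1037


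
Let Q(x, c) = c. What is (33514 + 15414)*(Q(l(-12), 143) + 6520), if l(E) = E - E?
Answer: 326007264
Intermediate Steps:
l(E) = 0
(33514 + 15414)*(Q(l(-12), 143) + 6520) = (33514 + 15414)*(143 + 6520) = 48928*6663 = 326007264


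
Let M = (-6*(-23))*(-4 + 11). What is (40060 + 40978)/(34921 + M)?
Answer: 81038/35887 ≈ 2.2581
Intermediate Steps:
M = 966 (M = 138*7 = 966)
(40060 + 40978)/(34921 + M) = (40060 + 40978)/(34921 + 966) = 81038/35887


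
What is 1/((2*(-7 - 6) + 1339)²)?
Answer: 1/1723969 ≈ 5.8006e-7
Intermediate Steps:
1/((2*(-7 - 6) + 1339)²) = 1/((2*(-13) + 1339)²) = 1/((-26 + 1339)²) = 1/(1313²) = 1/1723969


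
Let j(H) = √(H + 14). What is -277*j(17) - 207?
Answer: -207 - 277*√31 ≈ -1749.3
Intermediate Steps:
j(H) = √(14 + H)
-277*j(17) - 207 = -277*√(14 + 17) - 207 = -277*√31 - 207 = -207 - 277*√31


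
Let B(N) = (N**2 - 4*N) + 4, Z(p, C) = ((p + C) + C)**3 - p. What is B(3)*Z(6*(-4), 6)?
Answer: -1704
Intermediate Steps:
Z(p, C) = (p + 2*C)**3 - p (Z(p, C) = ((C + p) + C)**3 - p = (p + 2*C)**3 - p)
B(N) = 4 + N**2 - 4*N
B(3)*Z(6*(-4), 6) = (4 + 3**2 - 4*3)*((6*(-4) + 2*6)**3 - 6*(-4)) = (4 + 9 - 12)*((-24 + 12)**3 - 1*(-24)) = 1*((-12)**3 + 24) = 1*(-1728 + 24) = 1*(-1704) = -1704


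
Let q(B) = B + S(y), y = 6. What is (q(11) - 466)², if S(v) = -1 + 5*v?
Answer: 181476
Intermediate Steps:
q(B) = 29 + B (q(B) = B + (-1 + 5*6) = B + (-1 + 30) = B + 29 = 29 + B)
(q(11) - 466)² = ((29 + 11) - 466)² = (40 - 466)² = (-426)² = 181476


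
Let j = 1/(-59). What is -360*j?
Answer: 360/59 ≈ 6.1017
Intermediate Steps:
j = -1/59 ≈ -0.016949
-360*j = -360*(-1/59) = 360/59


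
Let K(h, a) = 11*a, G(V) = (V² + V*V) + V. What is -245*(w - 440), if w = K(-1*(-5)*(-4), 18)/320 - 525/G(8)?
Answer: 59075233/544 ≈ 1.0859e+5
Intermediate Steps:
G(V) = V + 2*V² (G(V) = (V² + V²) + V = 2*V² + V = V + 2*V²)
w = -8817/2720 (w = (11*18)/320 - 525*1/(8*(1 + 2*8)) = 198*(1/320) - 525*1/(8*(1 + 16)) = 99/160 - 525/(8*17) = 99/160 - 525/136 = -8817/2720 ≈ -3.2415)
-245*(w - 440) = -245*(-8817/2720 - 440) = -245*(-1205617/2720) = 59075233/544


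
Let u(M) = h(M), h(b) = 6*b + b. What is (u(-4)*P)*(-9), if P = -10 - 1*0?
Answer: -2520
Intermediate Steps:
h(b) = 7*b
u(M) = 7*M
P = -10 (P = -10 + 0 = -10)
(u(-4)*P)*(-9) = ((7*(-4))*(-10))*(-9) = -28*(-10)*(-9) = 280*(-9) = -2520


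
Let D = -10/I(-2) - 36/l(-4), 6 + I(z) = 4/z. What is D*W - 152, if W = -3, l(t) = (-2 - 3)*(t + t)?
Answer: -3061/20 ≈ -153.05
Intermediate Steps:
l(t) = -10*t
I(z) = -6 + 4/z
D = 7/20 (D = -10/(-6 + 4/(-2)) - 36/((-10*(-4))) = -10/(-6 + 4*(-½)) - 36/40 = -10/(-6 - 2) - 36*1/40 = -10/(-8) - 9/10 = -10*(-⅛) - 9/10 = 5/4 - 9/10 = 7/20 ≈ 0.35000)
D*W - 152 = (7/20)*(-3) - 152 = -21/20 - 152 = -3061/20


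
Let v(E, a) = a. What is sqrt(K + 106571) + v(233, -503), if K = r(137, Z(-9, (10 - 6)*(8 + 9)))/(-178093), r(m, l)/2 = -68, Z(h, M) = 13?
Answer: -503 + sqrt(3380124862621227)/178093 ≈ -176.55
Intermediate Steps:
r(m, l) = -136 (r(m, l) = 2*(-68) = -136)
K = 136/178093 (K = -136/(-178093) = -136*(-1/178093) = 136/178093 ≈ 0.00076365)
sqrt(K + 106571) + v(233, -503) = sqrt(136/178093 + 106571) - 503 = sqrt(18979549239/178093) - 503 = sqrt(3380124862621227)/178093 - 503 = -503 + sqrt(3380124862621227)/178093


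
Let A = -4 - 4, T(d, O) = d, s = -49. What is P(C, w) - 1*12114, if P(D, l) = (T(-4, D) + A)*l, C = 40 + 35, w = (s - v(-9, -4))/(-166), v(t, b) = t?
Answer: -1005702/83 ≈ -12117.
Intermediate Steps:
A = -8
w = 20/83 (w = (-49 - 1*(-9))/(-166) = (-49 + 9)*(-1/166) = -40*(-1/166) = 20/83 ≈ 0.24096)
C = 75
P(D, l) = -12*l (P(D, l) = (-4 - 8)*l = -12*l)
P(C, w) - 1*12114 = -12*20/83 - 1*12114 = -240/83 - 12114 = -1005702/83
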